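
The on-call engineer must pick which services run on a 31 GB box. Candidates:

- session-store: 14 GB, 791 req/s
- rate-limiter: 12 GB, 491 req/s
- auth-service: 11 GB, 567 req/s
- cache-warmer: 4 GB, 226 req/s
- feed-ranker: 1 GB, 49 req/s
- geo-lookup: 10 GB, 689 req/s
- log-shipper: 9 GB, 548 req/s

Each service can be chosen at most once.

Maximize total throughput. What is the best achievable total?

Greedy by ratio would take cache-warmer + feed-ranker + geo-lookup + log-shipper: 24 GB used, total 1512.
The 4 GB tied up in cache-warmer is better spent on auth-service — total rises to 1853 (31 GB).
Nothing else within 31 GB beats 1853.

1853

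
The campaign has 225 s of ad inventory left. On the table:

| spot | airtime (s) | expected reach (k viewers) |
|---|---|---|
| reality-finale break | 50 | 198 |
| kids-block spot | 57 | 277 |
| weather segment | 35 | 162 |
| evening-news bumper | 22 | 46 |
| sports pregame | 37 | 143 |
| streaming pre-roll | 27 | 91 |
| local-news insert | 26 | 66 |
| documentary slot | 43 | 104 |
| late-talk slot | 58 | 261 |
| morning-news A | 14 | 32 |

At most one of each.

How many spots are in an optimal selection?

Optimal total is 944.
For example reality-finale break + kids-block spot + weather segment + evening-news bumper + late-talk slot achieves it, using 222 s.
Every optimal selection uses 5 spots.

5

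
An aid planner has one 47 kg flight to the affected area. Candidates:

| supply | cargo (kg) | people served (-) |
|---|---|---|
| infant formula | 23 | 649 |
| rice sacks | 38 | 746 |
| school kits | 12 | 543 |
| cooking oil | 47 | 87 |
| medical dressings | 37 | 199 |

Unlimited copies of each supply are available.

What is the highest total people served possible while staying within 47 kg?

The ratio heuristic lands on 3×school kits (1629) but leaves 11 kg idle.
The 12 kg tied up in school kits is better spent on infant formula — total rises to 1735 (47 kg).
Nothing else within 47 kg beats 1735.

1735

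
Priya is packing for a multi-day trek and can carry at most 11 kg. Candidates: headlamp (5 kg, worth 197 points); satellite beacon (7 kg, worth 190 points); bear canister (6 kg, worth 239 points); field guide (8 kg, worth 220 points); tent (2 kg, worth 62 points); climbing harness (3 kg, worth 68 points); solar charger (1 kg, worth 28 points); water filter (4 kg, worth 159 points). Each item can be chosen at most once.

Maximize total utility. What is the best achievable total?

436

Greedy by ratio would take bear canister + solar charger + water filter: 11 kg used, total 426.
Dropping solar charger and water filter frees 5 kg; slotting in headlamp (5 kg) lifts the total to 436 at 11 kg.
Runner-up bear canister + solar charger + water filter tops out at 426.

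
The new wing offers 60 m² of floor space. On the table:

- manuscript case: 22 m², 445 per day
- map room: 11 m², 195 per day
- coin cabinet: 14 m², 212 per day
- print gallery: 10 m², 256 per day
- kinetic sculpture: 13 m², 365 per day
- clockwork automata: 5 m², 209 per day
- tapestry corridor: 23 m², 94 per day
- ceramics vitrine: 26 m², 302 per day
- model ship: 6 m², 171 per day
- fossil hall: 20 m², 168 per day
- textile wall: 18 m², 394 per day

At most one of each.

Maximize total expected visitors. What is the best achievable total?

1446

A density-first pass picks print gallery + kinetic sculpture + clockwork automata + model ship + textile wall — 1395 at 52 m².
Replace textile wall with manuscript case: the trade gains 51 net, giving 1446 at 56 m².
Next best is coin cabinet + print gallery + kinetic sculpture + clockwork automata + textile wall at 1436 (60 m²) — short by 10.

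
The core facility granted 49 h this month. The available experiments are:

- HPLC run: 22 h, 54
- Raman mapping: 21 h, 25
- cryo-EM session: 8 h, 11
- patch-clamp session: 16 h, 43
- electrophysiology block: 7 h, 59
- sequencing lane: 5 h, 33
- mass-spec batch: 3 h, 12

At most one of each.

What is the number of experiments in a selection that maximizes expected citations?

Best achievable expected citations is 169.
HPLC run + cryo-EM session + electrophysiology block + sequencing lane + mass-spec batch hits 169 at 45 h.
Any selection reaching 169 contains exactly 5 experiments.

5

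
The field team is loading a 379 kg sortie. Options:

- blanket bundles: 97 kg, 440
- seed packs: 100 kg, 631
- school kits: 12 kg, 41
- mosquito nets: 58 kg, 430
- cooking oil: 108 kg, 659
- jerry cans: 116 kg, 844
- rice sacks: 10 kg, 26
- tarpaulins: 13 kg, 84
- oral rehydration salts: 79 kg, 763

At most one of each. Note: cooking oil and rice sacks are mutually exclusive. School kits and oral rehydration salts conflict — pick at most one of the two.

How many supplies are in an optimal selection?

5

The maximum people served within 379 kg is 2780.
One optimal bundle: mosquito nets + cooking oil + jerry cans + tarpaulins + oral rehydration salts (374 kg).
Any selection reaching 2780 contains exactly 5 supplies.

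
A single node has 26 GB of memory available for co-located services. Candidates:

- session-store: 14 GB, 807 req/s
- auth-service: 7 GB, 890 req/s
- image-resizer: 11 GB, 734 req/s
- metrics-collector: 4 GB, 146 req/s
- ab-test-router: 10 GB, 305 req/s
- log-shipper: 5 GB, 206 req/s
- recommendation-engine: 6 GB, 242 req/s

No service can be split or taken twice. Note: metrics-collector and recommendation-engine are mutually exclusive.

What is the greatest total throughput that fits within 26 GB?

1903

Greedy by ratio would take auth-service + image-resizer + log-shipper: 23 GB used, total 1830.
Replace image-resizer with session-store: the trade gains 73 net, giving 1903 at 26 GB.
Runner-up auth-service + image-resizer + recommendation-engine tops out at 1866.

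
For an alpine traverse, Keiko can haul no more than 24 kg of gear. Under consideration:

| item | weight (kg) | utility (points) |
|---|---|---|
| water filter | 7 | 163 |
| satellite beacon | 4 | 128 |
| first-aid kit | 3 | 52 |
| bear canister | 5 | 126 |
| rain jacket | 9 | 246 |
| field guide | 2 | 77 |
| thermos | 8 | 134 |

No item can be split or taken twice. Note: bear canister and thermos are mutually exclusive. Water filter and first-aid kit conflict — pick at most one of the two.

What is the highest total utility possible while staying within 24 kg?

629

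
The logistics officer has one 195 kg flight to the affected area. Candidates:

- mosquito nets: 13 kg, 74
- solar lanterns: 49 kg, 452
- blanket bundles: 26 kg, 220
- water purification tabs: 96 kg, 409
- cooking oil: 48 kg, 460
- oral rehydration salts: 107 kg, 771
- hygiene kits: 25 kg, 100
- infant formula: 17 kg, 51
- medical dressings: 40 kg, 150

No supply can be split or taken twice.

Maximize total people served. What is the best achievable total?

Density check — cooking oil 9.58, solar lanterns 9.22, blanket bundles 8.46, oral rehydration salts 7.21 are the best per kg.
Filling by ratio: mosquito nets + solar lanterns + blanket bundles + cooking oil + hygiene kits + infant formula for 1357, with 17 kg left unused.
Replace solar lanterns and hygiene kits and infant formula with oral rehydration salts: the trade gains 168 net, giving 1525 at 194 kg.

1525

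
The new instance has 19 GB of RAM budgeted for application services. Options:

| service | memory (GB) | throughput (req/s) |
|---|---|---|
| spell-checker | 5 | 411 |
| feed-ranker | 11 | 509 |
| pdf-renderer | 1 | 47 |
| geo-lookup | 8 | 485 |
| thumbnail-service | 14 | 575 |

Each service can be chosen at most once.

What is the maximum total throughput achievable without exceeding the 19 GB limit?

994

Ranking by ratio (throughput/GB): spell-checker 82.20, geo-lookup 60.62, pdf-renderer 47.00, feed-ranker 46.27.
Filling by ratio: spell-checker + pdf-renderer + geo-lookup for 943, with 5 GB left unused.
Dropping spell-checker and pdf-renderer frees 6 GB; slotting in feed-ranker (11 GB) lifts the total to 994 at 19 GB.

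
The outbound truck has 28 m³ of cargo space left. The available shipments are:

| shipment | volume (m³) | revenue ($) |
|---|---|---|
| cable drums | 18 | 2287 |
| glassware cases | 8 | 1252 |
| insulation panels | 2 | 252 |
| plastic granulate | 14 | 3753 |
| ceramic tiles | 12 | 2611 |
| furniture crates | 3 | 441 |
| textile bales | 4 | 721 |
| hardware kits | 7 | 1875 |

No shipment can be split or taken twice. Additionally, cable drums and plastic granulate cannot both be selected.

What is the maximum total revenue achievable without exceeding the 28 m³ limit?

6790

The ratio ordering already packs tightly: plastic granulate + furniture crates + textile bales + hardware kits, 28 m³, 6790.
Next best is insulation panels + plastic granulate + ceramic tiles at 6616 (28 m³) — short by 174.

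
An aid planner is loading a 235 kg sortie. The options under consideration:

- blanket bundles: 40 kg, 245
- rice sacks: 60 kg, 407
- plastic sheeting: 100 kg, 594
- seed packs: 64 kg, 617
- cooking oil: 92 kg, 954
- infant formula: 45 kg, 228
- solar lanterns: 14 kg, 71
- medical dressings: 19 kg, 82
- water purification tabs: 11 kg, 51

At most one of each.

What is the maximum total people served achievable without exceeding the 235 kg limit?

Greedy by ratio would take rice sacks + seed packs + cooking oil + solar lanterns: 230 kg used, total 2049.
The 14 kg tied up in solar lanterns is better spent on medical dressings — total rises to 2060 (235 kg).
That's the maximum — no swap from here does better than 2060.

2060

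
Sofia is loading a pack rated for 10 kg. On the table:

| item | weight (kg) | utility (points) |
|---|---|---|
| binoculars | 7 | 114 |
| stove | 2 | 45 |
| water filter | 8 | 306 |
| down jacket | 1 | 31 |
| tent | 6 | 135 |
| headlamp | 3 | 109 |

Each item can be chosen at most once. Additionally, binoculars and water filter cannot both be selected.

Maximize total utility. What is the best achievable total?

Density check — water filter 38.25, headlamp 36.33, down jacket 31.00 are the best per kg.
Greedy by ratio would take water filter + down jacket: 9 kg used, total 337.
The 1 kg tied up in down jacket is better spent on stove — total rises to 351 (10 kg).

351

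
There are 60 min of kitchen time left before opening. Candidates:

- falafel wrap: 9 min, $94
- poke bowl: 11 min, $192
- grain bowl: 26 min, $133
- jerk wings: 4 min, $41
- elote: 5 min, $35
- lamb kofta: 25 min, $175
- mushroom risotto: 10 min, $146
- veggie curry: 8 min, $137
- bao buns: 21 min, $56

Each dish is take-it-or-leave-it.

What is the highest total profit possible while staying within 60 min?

691

Taking the top-ratio dishes first gives falafel wrap + poke bowl + jerk wings + elote + mushroom risotto + veggie curry for 645 (47 min).
The 14 min tied up in falafel wrap and elote is better spent on lamb kofta — total rises to 691 (58 min).
An exhaustive check of the 512 subsets confirms 691.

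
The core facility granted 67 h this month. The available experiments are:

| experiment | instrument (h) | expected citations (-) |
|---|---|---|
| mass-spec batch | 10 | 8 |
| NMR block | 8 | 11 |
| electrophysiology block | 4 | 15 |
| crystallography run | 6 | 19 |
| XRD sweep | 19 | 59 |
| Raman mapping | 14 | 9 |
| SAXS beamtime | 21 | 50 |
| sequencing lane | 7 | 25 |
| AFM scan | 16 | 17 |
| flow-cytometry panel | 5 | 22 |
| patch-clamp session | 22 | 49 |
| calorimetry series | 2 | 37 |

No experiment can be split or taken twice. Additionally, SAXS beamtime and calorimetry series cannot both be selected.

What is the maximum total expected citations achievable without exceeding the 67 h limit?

226

Best packing: electrophysiology block + crystallography run + XRD sweep + sequencing lane + flow-cytometry panel + patch-clamp session + calorimetry series — 65 h, 226 total.
No other feasible combination exceeds 226.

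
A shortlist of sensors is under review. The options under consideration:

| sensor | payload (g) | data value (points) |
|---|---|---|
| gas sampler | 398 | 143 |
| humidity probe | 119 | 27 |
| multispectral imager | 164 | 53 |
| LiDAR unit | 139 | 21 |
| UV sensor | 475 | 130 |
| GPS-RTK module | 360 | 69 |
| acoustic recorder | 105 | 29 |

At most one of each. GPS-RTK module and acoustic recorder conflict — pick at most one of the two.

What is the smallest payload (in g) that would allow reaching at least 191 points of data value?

Minimise g subject to total data value ≥ 191.
gas sampler + multispectral imager reaches 196 using 562 g.
Below 562 g the best achievable stays under 191.

562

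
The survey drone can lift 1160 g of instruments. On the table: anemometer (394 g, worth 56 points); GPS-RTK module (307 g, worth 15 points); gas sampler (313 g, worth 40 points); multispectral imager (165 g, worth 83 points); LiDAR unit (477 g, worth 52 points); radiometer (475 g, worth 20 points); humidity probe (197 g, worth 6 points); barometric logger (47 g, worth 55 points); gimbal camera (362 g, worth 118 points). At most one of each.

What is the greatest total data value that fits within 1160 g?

Best packing: anemometer + multispectral imager + barometric logger + gimbal camera — 968 g, 312 total.

312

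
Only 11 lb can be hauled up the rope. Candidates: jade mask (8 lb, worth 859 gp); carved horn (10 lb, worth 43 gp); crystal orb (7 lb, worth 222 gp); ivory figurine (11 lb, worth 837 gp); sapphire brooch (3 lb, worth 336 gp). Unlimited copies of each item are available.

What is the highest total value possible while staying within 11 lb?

1195

Ranking by ratio (value/lb): sapphire brooch 112.00, jade mask 107.38, ivory figurine 76.09.
Greedy by ratio would take 3×sapphire brooch: 9 lb used, total 1008.
Dropping 2×sapphire brooch frees 6 lb; slotting in jade mask (8 lb) lifts the total to 1195 at 11 lb.
Every other selection either busts 11 lb or fails to beat 1195.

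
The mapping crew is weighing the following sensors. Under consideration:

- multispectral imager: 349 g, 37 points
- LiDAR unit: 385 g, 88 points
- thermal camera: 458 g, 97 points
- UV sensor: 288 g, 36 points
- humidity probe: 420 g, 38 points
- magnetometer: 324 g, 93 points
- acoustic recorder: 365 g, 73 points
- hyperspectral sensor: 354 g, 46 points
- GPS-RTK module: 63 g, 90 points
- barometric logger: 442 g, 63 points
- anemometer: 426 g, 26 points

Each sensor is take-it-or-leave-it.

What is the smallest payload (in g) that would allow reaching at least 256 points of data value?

Look for the lowest-payload combination reaching 256.
magnetometer + acoustic recorder + GPS-RTK module: 256 data value at 752 g.
Any bundle with less than 752 g falls short of 256.

752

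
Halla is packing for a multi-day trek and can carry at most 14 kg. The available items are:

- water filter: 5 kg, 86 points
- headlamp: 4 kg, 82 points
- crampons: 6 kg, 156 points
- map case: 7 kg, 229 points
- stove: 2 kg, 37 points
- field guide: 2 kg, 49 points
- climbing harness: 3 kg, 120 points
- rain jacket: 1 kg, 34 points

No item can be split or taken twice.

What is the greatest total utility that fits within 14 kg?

By utility per kg: climbing harness 40.00, rain jacket 34.00, map case 32.71 lead.
A density-first pass picks map case + field guide + climbing harness + rain jacket — 432 at 13 kg.
Dropping rain jacket frees 1 kg; slotting in stove (2 kg) lifts the total to 435 at 14 kg.
That's the maximum — no swap from here does better than 435.

435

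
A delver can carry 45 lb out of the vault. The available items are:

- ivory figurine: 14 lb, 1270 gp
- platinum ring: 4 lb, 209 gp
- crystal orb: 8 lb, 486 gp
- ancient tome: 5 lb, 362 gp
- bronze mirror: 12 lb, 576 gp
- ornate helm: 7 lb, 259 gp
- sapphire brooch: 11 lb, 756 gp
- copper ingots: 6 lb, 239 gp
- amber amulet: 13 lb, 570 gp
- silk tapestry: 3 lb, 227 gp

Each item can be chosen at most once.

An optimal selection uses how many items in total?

6

Optimal total is 3310.
One optimal bundle: ivory figurine + platinum ring + crystal orb + ancient tome + sapphire brooch + silk tapestry (45 lb).
Every optimal selection uses 6 items.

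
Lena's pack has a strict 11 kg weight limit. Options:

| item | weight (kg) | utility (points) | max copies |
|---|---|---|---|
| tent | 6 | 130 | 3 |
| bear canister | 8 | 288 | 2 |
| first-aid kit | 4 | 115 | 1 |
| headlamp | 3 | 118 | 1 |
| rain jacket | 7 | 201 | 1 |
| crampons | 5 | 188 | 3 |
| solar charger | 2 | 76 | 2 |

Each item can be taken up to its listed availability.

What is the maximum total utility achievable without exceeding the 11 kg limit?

406

Density check — headlamp 39.33, solar charger 38.00, crampons 37.60, bear canister 36.00 are the best per kg.
Taking the top-ratio items first gives first-aid kit + headlamp + 2×solar charger for 385 (11 kg).
Dropping first-aid kit and 2×solar charger frees 8 kg; slotting in bear canister (8 kg) lifts the total to 406 at 11 kg.
Nothing else within 11 kg beats 406.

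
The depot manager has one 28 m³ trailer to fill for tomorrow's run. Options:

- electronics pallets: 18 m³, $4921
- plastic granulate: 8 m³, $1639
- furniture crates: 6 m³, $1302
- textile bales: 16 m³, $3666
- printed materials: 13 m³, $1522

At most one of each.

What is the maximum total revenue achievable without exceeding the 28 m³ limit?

6560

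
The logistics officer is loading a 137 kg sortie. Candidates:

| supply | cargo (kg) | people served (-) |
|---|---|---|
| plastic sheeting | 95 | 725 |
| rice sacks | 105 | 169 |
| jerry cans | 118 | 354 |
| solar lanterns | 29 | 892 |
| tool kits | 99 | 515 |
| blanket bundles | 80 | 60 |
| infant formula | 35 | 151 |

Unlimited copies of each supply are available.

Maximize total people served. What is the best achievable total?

Density check — solar lanterns 30.76, plastic sheeting 7.63, tool kits 5.20 are the best per kg.
Best packing: 4×solar lanterns — 116 kg, 3568 total.
Every other selection either busts 137 kg or fails to beat 3568.

3568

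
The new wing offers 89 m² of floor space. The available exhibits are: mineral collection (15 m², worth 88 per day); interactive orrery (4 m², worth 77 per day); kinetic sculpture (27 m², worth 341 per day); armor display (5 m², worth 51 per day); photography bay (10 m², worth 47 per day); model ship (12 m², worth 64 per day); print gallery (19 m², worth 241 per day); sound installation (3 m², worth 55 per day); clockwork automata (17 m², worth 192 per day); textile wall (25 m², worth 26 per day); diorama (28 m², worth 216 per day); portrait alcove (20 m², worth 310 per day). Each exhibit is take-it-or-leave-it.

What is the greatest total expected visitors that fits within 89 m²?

1161

A density-first pass picks interactive orrery + kinetic sculpture + armor display + photography bay + print gallery + sound installation + portrait alcove — 1122 at 88 m².
The 18 m² tied up in armor display and photography bay and sound installation is better spent on clockwork automata — total rises to 1161 (87 m²).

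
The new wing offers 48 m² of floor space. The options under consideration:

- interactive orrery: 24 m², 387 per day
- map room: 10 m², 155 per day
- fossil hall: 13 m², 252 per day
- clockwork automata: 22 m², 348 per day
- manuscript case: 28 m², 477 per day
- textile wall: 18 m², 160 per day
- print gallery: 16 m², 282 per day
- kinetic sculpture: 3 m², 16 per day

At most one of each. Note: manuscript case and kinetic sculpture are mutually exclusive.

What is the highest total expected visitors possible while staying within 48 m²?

794

A density-first pass picks map room + fossil hall + print gallery + kinetic sculpture — 705 at 42 m².
The 19 m² tied up in print gallery and kinetic sculpture is better spent on interactive orrery — total rises to 794 (47 m²).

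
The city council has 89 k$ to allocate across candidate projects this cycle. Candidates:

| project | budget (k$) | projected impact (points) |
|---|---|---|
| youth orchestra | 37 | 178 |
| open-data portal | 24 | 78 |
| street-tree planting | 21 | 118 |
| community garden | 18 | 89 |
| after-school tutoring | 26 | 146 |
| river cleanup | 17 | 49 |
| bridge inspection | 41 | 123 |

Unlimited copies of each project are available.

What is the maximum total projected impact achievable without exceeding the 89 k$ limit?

500

A density-first pass picks 4×street-tree planting — 472 at 84 k$.
Replace street-tree planting with after-school tutoring: the trade gains 28 net, giving 500 at 89 k$.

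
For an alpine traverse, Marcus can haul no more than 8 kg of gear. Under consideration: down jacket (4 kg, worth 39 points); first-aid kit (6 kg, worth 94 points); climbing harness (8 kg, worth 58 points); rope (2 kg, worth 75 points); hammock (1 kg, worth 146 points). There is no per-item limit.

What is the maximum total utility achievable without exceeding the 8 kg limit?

1168

By utility per kg: hammock 146.00, rope 37.50, first-aid kit 15.67 lead.
Best packing: 8×hammock — 8 kg, 1168 total.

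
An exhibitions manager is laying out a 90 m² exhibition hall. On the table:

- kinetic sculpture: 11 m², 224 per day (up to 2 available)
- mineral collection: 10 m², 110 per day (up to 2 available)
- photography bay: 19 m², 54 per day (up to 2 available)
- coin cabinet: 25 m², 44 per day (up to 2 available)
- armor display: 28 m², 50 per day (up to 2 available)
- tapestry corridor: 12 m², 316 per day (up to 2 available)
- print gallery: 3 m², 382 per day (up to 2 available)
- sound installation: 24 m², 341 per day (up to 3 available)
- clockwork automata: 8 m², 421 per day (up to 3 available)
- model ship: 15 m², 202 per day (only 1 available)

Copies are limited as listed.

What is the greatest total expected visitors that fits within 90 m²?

3224

Greedy by ratio would take 2×kinetic sculpture + mineral collection + 2×tapestry corridor + 2×print gallery + 3×clockwork automata: 86 m² used, total 3217.
Replace kinetic sculpture and mineral collection with sound installation: the trade gains 7 net, giving 3224 at 89 m².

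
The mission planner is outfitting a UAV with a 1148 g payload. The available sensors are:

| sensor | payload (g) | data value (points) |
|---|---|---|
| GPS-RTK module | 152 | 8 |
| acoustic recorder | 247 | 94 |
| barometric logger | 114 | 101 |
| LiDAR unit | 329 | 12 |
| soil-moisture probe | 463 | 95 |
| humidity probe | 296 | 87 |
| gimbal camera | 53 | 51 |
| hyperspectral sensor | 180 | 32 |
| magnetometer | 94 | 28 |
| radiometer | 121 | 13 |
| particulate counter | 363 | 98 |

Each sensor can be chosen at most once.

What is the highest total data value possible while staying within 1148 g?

431

A density-first pass picks acoustic recorder + barometric logger + humidity probe + gimbal camera + hyperspectral sensor + magnetometer + radiometer — 406 at 1105 g.
The 395 g tied up in hyperspectral sensor and magnetometer and radiometer is better spent on particulate counter — total rises to 431 (1073 g).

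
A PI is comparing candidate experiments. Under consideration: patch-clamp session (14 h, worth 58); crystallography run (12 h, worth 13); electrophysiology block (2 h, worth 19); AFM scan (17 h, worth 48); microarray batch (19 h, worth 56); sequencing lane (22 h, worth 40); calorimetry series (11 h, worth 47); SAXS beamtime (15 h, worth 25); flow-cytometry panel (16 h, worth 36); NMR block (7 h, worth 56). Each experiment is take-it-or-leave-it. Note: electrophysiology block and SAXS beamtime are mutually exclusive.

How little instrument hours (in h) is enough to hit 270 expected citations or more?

69

Look for the lowest-instrument combination reaching 270.
patch-clamp session + electrophysiology block + microarray batch + calorimetry series + flow-cytometry panel + NMR block: 272 expected citations at 69 h.
No combination under 69 h hits 270.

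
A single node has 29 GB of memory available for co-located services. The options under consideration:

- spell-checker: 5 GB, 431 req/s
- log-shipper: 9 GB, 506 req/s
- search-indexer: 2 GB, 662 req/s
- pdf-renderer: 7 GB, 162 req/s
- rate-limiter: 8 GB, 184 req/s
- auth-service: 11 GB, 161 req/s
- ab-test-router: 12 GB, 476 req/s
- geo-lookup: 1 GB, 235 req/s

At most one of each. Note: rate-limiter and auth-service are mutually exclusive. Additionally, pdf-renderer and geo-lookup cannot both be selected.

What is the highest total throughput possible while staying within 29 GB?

2310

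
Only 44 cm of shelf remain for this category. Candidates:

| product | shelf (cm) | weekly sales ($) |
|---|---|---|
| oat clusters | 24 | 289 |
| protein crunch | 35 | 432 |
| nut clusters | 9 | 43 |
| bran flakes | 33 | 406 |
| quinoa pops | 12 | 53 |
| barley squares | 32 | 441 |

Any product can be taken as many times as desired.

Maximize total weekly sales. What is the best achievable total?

Density check — barley squares 13.78, protein crunch 12.34, bran flakes 12.30 are the best per cm.
The ratio heuristic lands on nut clusters + barley squares (484) but leaves 3 cm idle.
Dropping nut clusters frees 9 cm; slotting in quinoa pops (12 cm) lifts the total to 494 at 44 cm.
No other feasible combination exceeds 494.

494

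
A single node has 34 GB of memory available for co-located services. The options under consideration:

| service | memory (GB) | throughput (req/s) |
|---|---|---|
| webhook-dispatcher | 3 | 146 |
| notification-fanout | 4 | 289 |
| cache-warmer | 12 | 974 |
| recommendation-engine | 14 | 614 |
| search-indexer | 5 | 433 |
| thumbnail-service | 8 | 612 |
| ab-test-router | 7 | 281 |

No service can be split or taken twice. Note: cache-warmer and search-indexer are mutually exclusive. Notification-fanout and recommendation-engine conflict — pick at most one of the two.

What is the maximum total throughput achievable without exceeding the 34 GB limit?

Webhook-dispatcher + notification-fanout + cache-warmer + thumbnail-service + ab-test-router uses 34 of the 34 GB and totals 2302.

2302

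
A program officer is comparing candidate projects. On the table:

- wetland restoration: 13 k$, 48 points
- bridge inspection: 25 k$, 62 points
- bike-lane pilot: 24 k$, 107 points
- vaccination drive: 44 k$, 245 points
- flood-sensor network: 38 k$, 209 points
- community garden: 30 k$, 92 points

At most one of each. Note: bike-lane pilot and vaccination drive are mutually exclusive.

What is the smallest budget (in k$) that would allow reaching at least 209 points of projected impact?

38

Need the lightest bundle worth ≥ 209.
flood-sensor network: 209 projected impact at 38 k$.
Below 38 k$ the best achievable stays under 209.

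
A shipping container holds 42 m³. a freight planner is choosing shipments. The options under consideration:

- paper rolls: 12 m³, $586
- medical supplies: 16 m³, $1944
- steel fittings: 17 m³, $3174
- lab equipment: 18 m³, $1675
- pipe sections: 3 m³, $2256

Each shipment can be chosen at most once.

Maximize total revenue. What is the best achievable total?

7374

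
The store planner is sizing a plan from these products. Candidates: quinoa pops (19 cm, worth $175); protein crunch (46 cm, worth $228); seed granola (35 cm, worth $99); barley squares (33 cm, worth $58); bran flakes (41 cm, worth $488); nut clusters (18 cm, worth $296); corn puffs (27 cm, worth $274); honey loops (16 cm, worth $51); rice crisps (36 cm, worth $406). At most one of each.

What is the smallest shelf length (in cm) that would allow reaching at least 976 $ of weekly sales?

81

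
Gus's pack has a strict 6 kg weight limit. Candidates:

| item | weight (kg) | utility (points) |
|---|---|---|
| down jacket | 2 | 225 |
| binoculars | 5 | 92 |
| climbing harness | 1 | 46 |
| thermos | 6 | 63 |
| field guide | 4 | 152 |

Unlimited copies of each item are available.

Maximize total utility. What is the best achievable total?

By utility per kg: down jacket 112.50, climbing harness 46.00, field guide 38.00, binoculars 18.40 lead.
The ratio ordering already packs tightly: 3×down jacket, 6 kg, 675.

675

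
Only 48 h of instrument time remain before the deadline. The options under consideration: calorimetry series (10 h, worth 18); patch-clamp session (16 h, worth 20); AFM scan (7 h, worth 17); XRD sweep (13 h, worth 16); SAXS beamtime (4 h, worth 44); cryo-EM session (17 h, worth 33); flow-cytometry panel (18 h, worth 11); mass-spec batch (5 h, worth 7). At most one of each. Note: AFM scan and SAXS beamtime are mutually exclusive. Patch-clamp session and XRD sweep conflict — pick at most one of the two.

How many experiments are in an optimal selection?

4

Best achievable expected citations is 115.
One optimal bundle: calorimetry series + patch-clamp session + SAXS beamtime + cryo-EM session (47 h).
Every optimal selection uses 4 experiments.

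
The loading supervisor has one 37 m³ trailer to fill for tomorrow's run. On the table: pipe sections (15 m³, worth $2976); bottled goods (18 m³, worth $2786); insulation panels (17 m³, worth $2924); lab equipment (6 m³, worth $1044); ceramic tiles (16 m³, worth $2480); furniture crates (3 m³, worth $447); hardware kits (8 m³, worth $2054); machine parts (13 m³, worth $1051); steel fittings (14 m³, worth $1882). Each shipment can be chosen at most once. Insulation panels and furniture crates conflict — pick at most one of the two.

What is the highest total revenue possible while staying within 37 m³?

6912

Ranking by ratio (revenue/m³): hardware kits 256.75, pipe sections 198.40, lab equipment 174.00, insulation panels 172.00.
Filling by ratio: pipe sections + lab equipment + furniture crates + hardware kits for 6521, with 5 m³ left unused.
Dropping lab equipment and furniture crates frees 9 m³; slotting in steel fittings (14 m³) lifts the total to 6912 at 37 m³.
No other feasible combination exceeds 6912.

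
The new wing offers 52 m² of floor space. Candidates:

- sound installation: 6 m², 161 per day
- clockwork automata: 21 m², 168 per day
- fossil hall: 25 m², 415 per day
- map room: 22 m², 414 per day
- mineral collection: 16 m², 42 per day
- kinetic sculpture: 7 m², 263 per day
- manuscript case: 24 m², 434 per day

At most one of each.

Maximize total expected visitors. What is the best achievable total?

1009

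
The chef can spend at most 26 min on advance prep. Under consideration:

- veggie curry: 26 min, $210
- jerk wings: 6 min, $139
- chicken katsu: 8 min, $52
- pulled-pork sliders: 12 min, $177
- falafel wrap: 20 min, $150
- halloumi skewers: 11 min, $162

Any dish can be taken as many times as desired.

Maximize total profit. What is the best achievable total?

By profit per min: jerk wings 23.17, pulled-pork sliders 14.75, halloumi skewers 14.73 lead.
The ratio ordering already packs tightly: 4×jerk wings, 24 min, 556.

556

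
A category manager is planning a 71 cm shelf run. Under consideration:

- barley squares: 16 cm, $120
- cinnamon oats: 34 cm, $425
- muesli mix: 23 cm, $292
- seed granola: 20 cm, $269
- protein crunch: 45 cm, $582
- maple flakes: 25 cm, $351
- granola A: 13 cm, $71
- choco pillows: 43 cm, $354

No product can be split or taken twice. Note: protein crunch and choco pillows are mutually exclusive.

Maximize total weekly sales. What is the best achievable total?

Ranking by ratio (weekly sales/cm): maple flakes 14.04, seed granola 13.45, protein crunch 12.93, muesli mix 12.70.
The ratio heuristic lands on muesli mix + seed granola + maple flakes (912) but leaves 3 cm idle.
Replace muesli mix and seed granola with protein crunch: the trade gains 21 net, giving 933 at 70 cm.
No other feasible combination exceeds 933.

933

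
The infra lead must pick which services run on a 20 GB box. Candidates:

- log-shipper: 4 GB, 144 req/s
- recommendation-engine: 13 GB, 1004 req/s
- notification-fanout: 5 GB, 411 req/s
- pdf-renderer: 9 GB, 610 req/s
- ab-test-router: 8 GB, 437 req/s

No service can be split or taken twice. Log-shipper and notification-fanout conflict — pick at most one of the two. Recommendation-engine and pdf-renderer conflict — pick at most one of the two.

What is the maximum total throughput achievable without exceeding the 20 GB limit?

1415

Taking recommendation-engine + notification-fanout: 18 GB used, 1415 in throughput.
That's the maximum — no feasible swap from here does better than 1415.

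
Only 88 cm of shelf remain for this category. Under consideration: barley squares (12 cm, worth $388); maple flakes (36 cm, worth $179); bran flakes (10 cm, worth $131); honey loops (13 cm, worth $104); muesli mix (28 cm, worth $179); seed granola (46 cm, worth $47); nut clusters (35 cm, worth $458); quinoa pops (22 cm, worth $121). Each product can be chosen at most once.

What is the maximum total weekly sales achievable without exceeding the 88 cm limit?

1156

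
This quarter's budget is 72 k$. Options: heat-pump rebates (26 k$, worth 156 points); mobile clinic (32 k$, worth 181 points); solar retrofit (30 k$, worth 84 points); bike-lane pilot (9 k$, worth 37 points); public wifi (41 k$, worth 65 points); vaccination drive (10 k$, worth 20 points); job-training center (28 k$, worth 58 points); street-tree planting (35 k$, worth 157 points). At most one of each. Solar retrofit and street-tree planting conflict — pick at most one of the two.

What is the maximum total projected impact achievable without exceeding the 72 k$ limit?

Best packing: heat-pump rebates + mobile clinic + bike-lane pilot — 67 k$, 374 total.
Next best is heat-pump rebates + mobile clinic + vaccination drive at 357 (68 k$) — short by 17.

374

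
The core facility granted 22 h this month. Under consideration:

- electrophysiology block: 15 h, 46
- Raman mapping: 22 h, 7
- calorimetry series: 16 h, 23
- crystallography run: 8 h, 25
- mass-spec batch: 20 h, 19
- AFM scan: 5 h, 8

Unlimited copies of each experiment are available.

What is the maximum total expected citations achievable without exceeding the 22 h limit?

Ranking by ratio (expected citations/h): crystallography run 3.12, electrophysiology block 3.07, AFM scan 1.60, calorimetry series 1.44.
Best packing: 2×crystallography run + AFM scan — 21 h, 58 total.
No other feasible combination exceeds 58.

58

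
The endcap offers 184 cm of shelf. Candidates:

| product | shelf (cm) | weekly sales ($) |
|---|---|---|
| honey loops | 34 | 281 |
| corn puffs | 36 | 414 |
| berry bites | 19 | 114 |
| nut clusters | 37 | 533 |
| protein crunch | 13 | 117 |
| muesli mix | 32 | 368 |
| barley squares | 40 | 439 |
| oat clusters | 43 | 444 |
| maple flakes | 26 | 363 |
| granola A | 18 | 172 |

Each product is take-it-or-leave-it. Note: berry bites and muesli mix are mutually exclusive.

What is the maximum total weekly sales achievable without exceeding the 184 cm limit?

2234

Taking corn puffs + nut clusters + protein crunch + muesli mix + barley squares + maple flakes: 184 cm used, 2234 in weekly sales.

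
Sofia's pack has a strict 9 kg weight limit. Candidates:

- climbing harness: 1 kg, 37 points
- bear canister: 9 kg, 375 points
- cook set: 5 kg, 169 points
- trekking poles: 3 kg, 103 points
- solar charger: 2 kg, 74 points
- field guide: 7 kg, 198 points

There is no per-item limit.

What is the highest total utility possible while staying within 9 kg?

375

Taking bear canister: 9 kg used, 375 in utility.
Every other selection either busts 9 kg or fails to beat 375.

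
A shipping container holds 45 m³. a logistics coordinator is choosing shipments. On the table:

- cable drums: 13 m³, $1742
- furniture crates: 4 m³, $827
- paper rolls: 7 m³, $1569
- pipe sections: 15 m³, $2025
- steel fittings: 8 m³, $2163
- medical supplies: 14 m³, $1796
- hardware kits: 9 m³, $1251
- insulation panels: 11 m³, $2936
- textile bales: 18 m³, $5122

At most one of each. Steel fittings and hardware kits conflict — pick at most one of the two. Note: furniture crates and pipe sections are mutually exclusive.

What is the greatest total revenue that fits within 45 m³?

11790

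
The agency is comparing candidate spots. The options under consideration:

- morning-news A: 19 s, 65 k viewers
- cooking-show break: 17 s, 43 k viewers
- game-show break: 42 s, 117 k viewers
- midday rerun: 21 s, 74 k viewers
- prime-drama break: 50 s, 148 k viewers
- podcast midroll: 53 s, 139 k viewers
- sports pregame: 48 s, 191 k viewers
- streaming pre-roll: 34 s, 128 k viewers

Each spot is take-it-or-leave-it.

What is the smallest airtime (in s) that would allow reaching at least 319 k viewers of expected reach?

82

Minimise s subject to total expected reach ≥ 319.
sports pregame + streaming pre-roll reaches 319 using 82 s.
No combination under 82 s hits 319.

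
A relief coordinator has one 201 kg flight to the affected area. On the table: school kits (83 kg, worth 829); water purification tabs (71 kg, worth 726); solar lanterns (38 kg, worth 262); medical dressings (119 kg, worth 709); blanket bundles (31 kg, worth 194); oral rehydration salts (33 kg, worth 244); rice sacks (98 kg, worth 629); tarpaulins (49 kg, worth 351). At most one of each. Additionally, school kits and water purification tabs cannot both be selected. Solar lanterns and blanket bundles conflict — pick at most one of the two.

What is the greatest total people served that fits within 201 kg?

1618

Ranking by ratio (people served/kg): water purification tabs 10.23, school kits 9.99, oral rehydration salts 7.39.
Best packing: school kits + blanket bundles + oral rehydration salts + tarpaulins — 196 kg, 1618 total.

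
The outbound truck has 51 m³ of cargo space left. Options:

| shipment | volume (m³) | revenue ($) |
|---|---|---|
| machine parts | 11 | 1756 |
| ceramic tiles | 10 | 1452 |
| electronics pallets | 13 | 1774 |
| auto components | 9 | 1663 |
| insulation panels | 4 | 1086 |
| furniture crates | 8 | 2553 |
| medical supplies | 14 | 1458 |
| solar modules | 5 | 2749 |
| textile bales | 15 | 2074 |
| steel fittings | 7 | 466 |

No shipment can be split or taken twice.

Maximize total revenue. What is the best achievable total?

Density check — solar modules 549.80, furniture crates 319.12, insulation panels 271.50, auto components 184.78 are the best per m³.
The ratio heuristic lands on machine parts + ceramic tiles + auto components + insulation panels + furniture crates + solar modules (11259) but leaves 4 m³ idle.
Dropping ceramic tiles frees 10 m³; slotting in electronics pallets (13 m³) lifts the total to 11581 at 50 m³.
Next best is ceramic tiles + auto components + insulation panels + furniture crates + solar modules + textile bales at 11577 (51 m³) — short by 4.

11581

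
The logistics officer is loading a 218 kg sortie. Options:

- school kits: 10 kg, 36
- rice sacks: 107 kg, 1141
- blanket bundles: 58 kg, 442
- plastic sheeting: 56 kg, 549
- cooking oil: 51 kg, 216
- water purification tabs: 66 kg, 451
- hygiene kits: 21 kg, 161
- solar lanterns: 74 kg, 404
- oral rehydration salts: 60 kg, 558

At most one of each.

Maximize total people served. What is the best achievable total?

Ranking by ratio (people served/kg): rice sacks 10.66, plastic sheeting 9.80, oral rehydration salts 9.30, hygiene kits 7.67.
Filling by ratio: school kits + rice sacks + plastic sheeting + hygiene kits for 1887, with 24 kg left unused.
Reworking the packing: rice sacks + cooking oil + oral rehydration salts uses 218 kg and improves the total to 1915.
The closest alternative, rice sacks + plastic sheeting + cooking oil, reaches only 1906.

1915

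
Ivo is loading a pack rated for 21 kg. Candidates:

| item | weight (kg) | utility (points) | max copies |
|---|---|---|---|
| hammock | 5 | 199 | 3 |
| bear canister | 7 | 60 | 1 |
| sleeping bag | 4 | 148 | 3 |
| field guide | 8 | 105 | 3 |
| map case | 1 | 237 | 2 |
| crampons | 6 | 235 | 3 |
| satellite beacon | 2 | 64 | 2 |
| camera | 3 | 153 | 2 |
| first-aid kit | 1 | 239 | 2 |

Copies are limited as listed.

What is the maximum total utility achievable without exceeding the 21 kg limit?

Greedy by ratio would take 2×hammock + 2×map case + 2×camera + 2×first-aid kit: 20 kg used, total 1656.
Replace hammock with crampons: the trade gains 36 net, giving 1692 at 21 kg.
Nothing else within 21 kg beats 1692.

1692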